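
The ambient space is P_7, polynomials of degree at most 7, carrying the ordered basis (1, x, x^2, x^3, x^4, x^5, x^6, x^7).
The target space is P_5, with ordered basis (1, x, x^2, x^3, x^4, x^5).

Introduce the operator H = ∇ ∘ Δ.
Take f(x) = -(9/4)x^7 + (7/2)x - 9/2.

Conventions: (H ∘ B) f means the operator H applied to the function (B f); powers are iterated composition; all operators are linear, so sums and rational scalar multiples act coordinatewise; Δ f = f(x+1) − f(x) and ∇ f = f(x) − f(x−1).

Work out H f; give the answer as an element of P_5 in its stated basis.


Δ f = -(63/4)x^6 - (189/4)x^5 - (315/4)x^4 - (315/4)x^3 - (189/4)x^2 - (63/4)x + 5/4
∇ Δ f = -(189/2)x^5 - (315/2)x^3 - (63/2)x

the result is g(x) = -(189/2)x^5 - (315/2)x^3 - (63/2)x


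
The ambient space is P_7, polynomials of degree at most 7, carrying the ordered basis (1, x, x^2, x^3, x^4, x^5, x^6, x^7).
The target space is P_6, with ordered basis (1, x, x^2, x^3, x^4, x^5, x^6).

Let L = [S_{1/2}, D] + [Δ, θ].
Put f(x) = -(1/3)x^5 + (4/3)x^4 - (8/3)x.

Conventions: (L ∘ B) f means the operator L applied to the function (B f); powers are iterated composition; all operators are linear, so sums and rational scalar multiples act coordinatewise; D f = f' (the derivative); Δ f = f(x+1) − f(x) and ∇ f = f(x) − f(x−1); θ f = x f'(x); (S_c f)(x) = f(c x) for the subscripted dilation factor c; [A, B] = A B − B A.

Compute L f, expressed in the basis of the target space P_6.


D f = -(5/3)x^4 + (16/3)x^3 - 8/3
S_{1/2} D f = -(5/48)x^4 + (2/3)x^3 - 8/3
S_{1/2} f = -(1/96)x^5 + (1/12)x^4 - (4/3)x
D S_{1/2} f = -(5/96)x^4 + (1/3)x^3 - 4/3
[S_{1/2}, D] f = -(5/96)x^4 + (1/3)x^3 - 4/3
θ f = -(5/3)x^5 + (16/3)x^4 - (8/3)x
Δ θ f = -(25/3)x^4 + (14/3)x^3 + (46/3)x^2 + 13x + 1
Δ f = -(5/3)x^4 + 2x^3 + (14/3)x^2 + (11/3)x - 5/3
θ Δ f = -(20/3)x^4 + 6x^3 + (28/3)x^2 + (11/3)x
[Δ, θ] f = -(5/3)x^4 - (4/3)x^3 + 6x^2 + (28/3)x + 1
([S_{1/2}, D] + [Δ, θ]) f = -(55/32)x^4 - x^3 + 6x^2 + (28/3)x - 1/3

g(x) = -(55/32)x^4 - x^3 + 6x^2 + (28/3)x - 1/3


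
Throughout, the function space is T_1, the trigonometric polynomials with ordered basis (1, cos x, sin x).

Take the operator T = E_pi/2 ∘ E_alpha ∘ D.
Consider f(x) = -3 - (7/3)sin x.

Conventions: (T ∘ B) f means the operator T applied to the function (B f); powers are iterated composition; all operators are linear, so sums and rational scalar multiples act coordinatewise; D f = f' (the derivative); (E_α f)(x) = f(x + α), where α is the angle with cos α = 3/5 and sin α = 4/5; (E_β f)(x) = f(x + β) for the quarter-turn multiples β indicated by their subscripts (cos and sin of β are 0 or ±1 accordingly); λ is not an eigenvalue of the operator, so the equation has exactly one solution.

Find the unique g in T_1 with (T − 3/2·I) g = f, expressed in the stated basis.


g(x) = 2 - (112/303)cos x + (98/101)sin x

write g with unknown coordinates in the stated basis and equate coefficients in (T − 3/2·I) g = f
solving from the highest basis element down gives g = 2 - (112/303)cos x + (98/101)sin x
check: T g = -(56/101)cos x - (266/303)sin x
so T g − 3/2·g = -3 - (7/3)sin x = f ✓


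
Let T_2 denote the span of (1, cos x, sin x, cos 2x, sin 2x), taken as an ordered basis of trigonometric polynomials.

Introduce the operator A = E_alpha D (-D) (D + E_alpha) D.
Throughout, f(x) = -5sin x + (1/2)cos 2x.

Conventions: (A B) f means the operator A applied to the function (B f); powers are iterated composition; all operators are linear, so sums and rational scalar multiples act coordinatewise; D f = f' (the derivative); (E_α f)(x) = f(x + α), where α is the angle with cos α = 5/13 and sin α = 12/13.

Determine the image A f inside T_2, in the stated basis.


D f = -5cos x - sin 2x
D D f = 5sin x - 2cos 2x
E_alpha D f = -(25/13)cos x + (60/13)sin x - (120/169)cos 2x + (119/169)sin 2x
(D + E_alpha) D f = -(25/13)cos x + (125/13)sin x - (458/169)cos 2x + (119/169)sin 2x
D ((D + E_alpha) D) f = (125/13)cos x + (25/13)sin x + (238/169)cos 2x + (916/169)sin 2x
(-D) ((D + E_alpha) D) f = -(125/13)cos x - (25/13)sin x - (238/169)cos 2x - (916/169)sin 2x
D (-D) ((D + E_alpha) D) f = -(25/13)cos x + (125/13)sin x - (1832/169)cos 2x + (476/169)sin 2x
E_alpha D (-D) ((D + E_alpha) D) f = (1375/169)cos x + (925/169)sin x + (275128/28561)cos 2x + (163196/28561)sin 2x

the result is g(x) = (1375/169)cos x + (925/169)sin x + (275128/28561)cos 2x + (163196/28561)sin 2x


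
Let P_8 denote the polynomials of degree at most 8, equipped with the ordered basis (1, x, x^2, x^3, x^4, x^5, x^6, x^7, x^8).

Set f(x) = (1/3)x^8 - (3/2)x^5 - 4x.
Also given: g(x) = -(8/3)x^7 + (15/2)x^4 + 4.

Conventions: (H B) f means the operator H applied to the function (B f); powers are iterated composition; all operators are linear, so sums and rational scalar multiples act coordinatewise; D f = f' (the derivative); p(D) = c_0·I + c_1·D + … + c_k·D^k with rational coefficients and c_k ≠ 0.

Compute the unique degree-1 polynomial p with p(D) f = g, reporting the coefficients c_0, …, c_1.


D^0 f = (1/3)x^8 - (3/2)x^5 - 4x
D^1 f = (8/3)x^7 - (15/2)x^4 - 4
matching coefficients of g against c_0 f + c_1 Df + … from the top degree down determines the c_i
solution: c_0 = 0, c_1 = -1

c_0 = 0, c_1 = -1


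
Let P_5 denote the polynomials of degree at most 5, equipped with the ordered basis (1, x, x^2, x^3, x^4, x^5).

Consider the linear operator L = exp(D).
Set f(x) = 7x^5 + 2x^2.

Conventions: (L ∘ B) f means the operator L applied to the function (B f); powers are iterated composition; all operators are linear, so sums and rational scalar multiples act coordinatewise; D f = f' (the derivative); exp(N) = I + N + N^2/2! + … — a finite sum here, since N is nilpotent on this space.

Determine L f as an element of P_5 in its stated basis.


order-1 term: 35x^4 + 4x
order-2 term: 70x^3 + 2
order-3 term: 70x^2
order-4 term: 35x
order-5 term: 7
the series for exp(D) f terminates at order 5
exp(D) f = 7x^5 + 35x^4 + 70x^3 + 72x^2 + 39x + 9

the image equals g(x) = 7x^5 + 35x^4 + 70x^3 + 72x^2 + 39x + 9


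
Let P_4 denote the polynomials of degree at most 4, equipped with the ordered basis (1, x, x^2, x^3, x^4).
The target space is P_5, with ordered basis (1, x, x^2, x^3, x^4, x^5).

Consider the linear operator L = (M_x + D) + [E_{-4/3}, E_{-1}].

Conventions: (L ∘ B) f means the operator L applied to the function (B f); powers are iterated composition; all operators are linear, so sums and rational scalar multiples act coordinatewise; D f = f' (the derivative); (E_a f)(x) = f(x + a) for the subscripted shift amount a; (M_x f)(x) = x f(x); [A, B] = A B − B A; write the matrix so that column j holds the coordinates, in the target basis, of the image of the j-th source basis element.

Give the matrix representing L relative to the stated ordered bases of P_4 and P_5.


the matrix is [[0, 1, 0, 0, 0]; [1, 0, 2, 0, 0]; [0, 1, 0, 3, 0]; [0, 0, 1, 0, 4]; [0, 0, 0, 1, 0]; [0, 0, 0, 0, 1]] (rows listed top to bottom)

image of 1: x
image of x: x^2 + 1
image of x^2: x^3 + 2x
image of x^3: x^4 + 3x^2
image of x^4: x^5 + 4x^3
each image's coordinates form column j of the matrix


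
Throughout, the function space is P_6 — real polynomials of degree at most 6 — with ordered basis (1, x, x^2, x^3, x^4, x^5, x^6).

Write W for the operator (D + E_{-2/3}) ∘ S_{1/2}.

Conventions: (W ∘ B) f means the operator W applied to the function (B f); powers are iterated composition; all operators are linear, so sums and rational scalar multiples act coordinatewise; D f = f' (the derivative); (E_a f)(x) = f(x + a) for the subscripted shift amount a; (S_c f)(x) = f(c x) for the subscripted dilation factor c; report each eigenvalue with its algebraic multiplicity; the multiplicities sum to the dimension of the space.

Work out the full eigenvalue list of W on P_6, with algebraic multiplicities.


image of 1: 1
image of x: (1/2)x + 1/6
image of x^2: (1/4)x^2 + (1/6)x + 1/9
image of x^3: (1/8)x^3 + (1/8)x^2 + (1/6)x - 1/27
image of x^4: (1/16)x^4 + (1/12)x^3 + (1/6)x^2 - (2/27)x + 1/81
image of x^5: (1/32)x^5 + (5/96)x^4 + (5/36)x^3 - (5/54)x^2 + (5/162)x - 1/243
image of x^6: (1/64)x^6 + (1/32)x^5 + (5/48)x^4 - (5/54)x^3 + (5/108)x^2 - (1/81)x + 1/729
the matrix is upper triangular; its diagonal is (1, 1/2, 1/4, 1/8, 1/16, 1/32, 1/64)
for a triangular matrix the eigenvalues are the diagonal entries, with algebraic multiplicity their repetition count

λ = 1/64 (multiplicity 1), λ = 1/32 (multiplicity 1), λ = 1/16 (multiplicity 1), λ = 1/8 (multiplicity 1), λ = 1/4 (multiplicity 1), λ = 1/2 (multiplicity 1), λ = 1 (multiplicity 1)


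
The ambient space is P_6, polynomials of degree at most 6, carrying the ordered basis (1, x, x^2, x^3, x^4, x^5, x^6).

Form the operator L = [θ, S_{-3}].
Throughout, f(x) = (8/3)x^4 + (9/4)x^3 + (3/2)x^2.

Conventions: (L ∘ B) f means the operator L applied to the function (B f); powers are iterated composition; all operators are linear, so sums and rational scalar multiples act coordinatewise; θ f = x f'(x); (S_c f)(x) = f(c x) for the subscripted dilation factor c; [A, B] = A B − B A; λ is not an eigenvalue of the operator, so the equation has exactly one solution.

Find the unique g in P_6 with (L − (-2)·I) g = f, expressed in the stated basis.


the result is g(x) = (4/3)x^4 + (9/8)x^3 + (3/4)x^2

write g with unknown coordinates in the stated basis and equate coefficients in (L − (-2)·I) g = f
solving from the highest basis element down gives g = (4/3)x^4 + (9/8)x^3 + (3/4)x^2
check: L g = 0
so L g − (-2)·g = (8/3)x^4 + (9/4)x^3 + (3/2)x^2 = f ✓


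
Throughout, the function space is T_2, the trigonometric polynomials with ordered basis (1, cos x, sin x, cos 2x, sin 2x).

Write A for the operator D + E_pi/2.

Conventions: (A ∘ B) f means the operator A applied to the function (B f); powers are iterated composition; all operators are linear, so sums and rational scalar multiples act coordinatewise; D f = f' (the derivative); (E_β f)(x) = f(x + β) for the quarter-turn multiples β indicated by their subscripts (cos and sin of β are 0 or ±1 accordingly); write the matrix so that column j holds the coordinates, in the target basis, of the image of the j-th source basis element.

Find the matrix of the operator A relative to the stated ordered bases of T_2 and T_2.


the matrix is [[1, 0, 0, 0, 0]; [0, 0, 2, 0, 0]; [0, -2, 0, 0, 0]; [0, 0, 0, -1, 2]; [0, 0, 0, -2, -1]] (rows listed top to bottom)

image of 1: 1
image of cos x: -2sin x
image of sin x: 2cos x
image of cos 2x: -cos 2x - 2sin 2x
image of sin 2x: 2cos 2x - sin 2x
each image's coordinates form column j of the matrix


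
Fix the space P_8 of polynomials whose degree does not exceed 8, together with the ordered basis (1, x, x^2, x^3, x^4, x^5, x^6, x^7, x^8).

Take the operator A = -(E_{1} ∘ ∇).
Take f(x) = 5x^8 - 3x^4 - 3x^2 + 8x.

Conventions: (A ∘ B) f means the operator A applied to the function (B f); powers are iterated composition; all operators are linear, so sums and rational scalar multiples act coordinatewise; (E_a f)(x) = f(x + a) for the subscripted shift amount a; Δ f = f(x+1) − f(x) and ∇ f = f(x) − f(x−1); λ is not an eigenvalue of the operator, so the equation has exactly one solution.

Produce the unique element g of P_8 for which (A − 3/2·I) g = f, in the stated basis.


the image equals g(x) = -(10/3)x^8 + (160/9)x^7 - (560/27)x^6 - (1120/27)x^5 + (7162/81)x^4 + (6544/243)x^3 - (26306/243)x^2 + (3944/729)x + 51428/2187

write g with unknown coordinates in the stated basis and equate coefficients in (A − 3/2·I) g = f
solving from the highest basis element down gives g = -(10/3)x^8 + (160/9)x^7 - (560/27)x^6 - (1120/27)x^5 + (7162/81)x^4 + (6544/243)x^3 - (26306/243)x^2 + (3944/729)x + 51428/2187
check: A g = (80/3)x^7 - (280/9)x^6 - (560/9)x^5 + (3500/27)x^4 + (3272/81)x^3 - (13396/81)x^2 + (3916/243)x + 25714/729
so A g − 3/2·g = 5x^8 - 3x^4 - 3x^2 + 8x = f ✓


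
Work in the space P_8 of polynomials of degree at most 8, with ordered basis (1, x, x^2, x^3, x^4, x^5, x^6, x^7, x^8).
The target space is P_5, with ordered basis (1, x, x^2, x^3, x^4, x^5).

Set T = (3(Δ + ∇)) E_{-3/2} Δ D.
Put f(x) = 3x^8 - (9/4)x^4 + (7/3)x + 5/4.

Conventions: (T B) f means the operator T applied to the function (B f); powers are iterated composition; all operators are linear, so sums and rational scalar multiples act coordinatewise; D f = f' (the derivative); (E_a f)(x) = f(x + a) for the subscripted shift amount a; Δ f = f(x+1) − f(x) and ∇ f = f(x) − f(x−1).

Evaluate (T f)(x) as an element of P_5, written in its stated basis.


the result is g(x) = 6048x^5 - 30240x^4 + 85680x^3 - 136080x^2 + 116982x - 42390

D f = 24x^7 - 9x^3 + 7/3
Δ D f = 168x^6 + 504x^5 + 840x^4 + 840x^3 + 477x^2 + 141x + 15
E_{-3/2} Δ D f = 168x^6 - 1008x^5 + 2730x^4 - 4200x^3 + (7569/2)x^2 - 1857x + 3045/8
Δ (E_{-3/2} Δ D) f = 1008x^5 - 2520x^4 + 4200x^3 - 3780x^2 + 1857x - 765/2
∇ (E_{-3/2} Δ D) f = 1008x^5 - 7560x^4 + 24360x^3 - 41580x^2 + 37137x - 27495/2
(Δ + ∇) (E_{-3/2} Δ D) f = 2016x^5 - 10080x^4 + 28560x^3 - 45360x^2 + 38994x - 14130
(3(Δ + ∇)) (E_{-3/2} Δ D) f = 6048x^5 - 30240x^4 + 85680x^3 - 136080x^2 + 116982x - 42390


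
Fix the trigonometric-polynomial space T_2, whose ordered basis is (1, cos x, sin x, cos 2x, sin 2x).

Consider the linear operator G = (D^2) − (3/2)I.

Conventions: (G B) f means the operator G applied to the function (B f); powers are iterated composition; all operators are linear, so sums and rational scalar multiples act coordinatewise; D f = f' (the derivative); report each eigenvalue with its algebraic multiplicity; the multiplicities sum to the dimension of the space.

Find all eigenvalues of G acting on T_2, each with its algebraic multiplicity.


image of 1: -3/2
image of cos x: -(5/2)cos x
image of sin x: -(5/2)sin x
image of cos 2x: -(11/2)cos 2x
image of sin 2x: -(11/2)sin 2x
the matrix is diagonal; its diagonal is (-3/2, -5/2, -5/2, -11/2, -11/2)
for a triangular matrix the eigenvalues are the diagonal entries, with algebraic multiplicity their repetition count

λ = -11/2 (multiplicity 2), λ = -5/2 (multiplicity 2), λ = -3/2 (multiplicity 1)


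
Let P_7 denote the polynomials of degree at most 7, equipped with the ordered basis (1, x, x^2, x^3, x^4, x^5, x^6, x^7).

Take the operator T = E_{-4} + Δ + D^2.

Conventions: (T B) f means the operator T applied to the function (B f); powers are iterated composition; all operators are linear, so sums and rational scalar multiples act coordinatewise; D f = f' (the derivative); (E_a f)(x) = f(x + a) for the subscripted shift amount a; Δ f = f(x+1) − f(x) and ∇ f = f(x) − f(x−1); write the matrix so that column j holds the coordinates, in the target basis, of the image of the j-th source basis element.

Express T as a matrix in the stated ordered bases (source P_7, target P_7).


image of 1: 1
image of x: x - 3
image of x^2: x^2 - 6x + 19
image of x^3: x^3 - 9x^2 + 57x - 63
image of x^4: x^4 - 12x^3 + 114x^2 - 252x + 257
image of x^5: x^5 - 15x^4 + 190x^3 - 630x^2 + 1285x - 1023
image of x^6: x^6 - 18x^5 + 285x^4 - 1260x^3 + 3855x^2 - 6138x + 4097
image of x^7: x^7 - 21x^6 + 399x^5 - 2205x^4 + 8995x^3 - 21483x^2 + 28679x - 16383
each image's coordinates form column j of the matrix

the matrix is [[1, -3, 19, -63, 257, -1023, 4097, -16383]; [0, 1, -6, 57, -252, 1285, -6138, 28679]; [0, 0, 1, -9, 114, -630, 3855, -21483]; [0, 0, 0, 1, -12, 190, -1260, 8995]; [0, 0, 0, 0, 1, -15, 285, -2205]; [0, 0, 0, 0, 0, 1, -18, 399]; [0, 0, 0, 0, 0, 0, 1, -21]; [0, 0, 0, 0, 0, 0, 0, 1]] (rows listed top to bottom)


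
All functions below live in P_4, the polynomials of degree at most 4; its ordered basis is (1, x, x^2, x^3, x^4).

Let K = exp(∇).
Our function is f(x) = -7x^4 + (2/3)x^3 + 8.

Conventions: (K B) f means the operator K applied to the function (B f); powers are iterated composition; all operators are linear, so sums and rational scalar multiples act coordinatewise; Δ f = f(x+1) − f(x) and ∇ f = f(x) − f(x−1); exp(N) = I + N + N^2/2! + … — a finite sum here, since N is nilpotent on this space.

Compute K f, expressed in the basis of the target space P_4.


order-1 term: -28x^3 + 44x^2 - 30x + 23/3
order-2 term: -42x^2 + 86x - 51
order-3 term: -28x + 128/3
order-4 term: -7
the series for exp(∇) f terminates at order 4
exp(∇) f = -7x^4 - (82/3)x^3 + 2x^2 + 28x + 1/3

the image equals g(x) = -7x^4 - (82/3)x^3 + 2x^2 + 28x + 1/3


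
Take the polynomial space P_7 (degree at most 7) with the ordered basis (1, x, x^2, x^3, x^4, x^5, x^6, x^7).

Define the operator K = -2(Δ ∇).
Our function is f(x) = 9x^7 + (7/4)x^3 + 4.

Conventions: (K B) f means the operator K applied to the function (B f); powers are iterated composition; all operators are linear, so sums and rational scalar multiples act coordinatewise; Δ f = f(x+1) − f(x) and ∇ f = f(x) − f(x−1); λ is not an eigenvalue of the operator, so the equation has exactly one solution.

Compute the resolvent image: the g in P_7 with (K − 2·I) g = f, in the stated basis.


write g with unknown coordinates in the stated basis and equate coefficients in (K − 2·I) g = f
solving from the highest basis element down gives g = -(9/2)x^7 + 189x^5 - (27727/8)x^3 + (75873/4)x - 2
check: K g = 378x^5 - 6930x^3 + (75873/2)x
so K g − 2·g = 9x^7 + (7/4)x^3 + 4 = f ✓

the result is g(x) = -(9/2)x^7 + 189x^5 - (27727/8)x^3 + (75873/4)x - 2


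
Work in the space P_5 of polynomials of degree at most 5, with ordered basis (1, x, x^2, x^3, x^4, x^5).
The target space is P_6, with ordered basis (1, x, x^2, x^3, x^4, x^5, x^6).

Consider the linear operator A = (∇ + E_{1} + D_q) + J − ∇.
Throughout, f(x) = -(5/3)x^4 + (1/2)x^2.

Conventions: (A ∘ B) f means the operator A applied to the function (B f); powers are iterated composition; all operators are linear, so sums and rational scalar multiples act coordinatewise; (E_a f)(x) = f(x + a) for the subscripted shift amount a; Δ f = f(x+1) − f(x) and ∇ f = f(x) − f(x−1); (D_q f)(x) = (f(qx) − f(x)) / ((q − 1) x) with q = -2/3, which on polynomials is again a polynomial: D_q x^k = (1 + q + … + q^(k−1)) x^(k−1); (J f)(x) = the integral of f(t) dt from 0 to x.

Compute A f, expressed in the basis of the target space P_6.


∇ f = -(20/3)x^3 + 10x^2 - (17/3)x + 7/6
E_{1} f = -(5/3)x^4 - (20/3)x^3 - (19/2)x^2 - (17/3)x - 7/6
D_q f = -(65/81)x^3 + (1/6)x
(∇ + E_{1} + D_q) f = -(5/3)x^4 - (1145/81)x^3 + (1/2)x^2 - (67/6)x
J f = -(1/3)x^5 + (1/6)x^3
∇ f = -(20/3)x^3 + 10x^2 - (17/3)x + 7/6
(-∇) f = (20/3)x^3 - 10x^2 + (17/3)x - 7/6
((∇ + E_{1} + D_q) + J − ∇) f = -(1/3)x^5 - (5/3)x^4 - (1183/162)x^3 - (19/2)x^2 - (11/2)x - 7/6

the result is g(x) = -(1/3)x^5 - (5/3)x^4 - (1183/162)x^3 - (19/2)x^2 - (11/2)x - 7/6


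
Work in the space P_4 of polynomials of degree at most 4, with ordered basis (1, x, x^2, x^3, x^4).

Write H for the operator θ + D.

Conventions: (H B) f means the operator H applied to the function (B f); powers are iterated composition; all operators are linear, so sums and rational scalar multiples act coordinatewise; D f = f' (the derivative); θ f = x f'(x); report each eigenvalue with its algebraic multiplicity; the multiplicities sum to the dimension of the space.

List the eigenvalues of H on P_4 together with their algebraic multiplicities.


λ = 0 (multiplicity 1), λ = 1 (multiplicity 1), λ = 2 (multiplicity 1), λ = 3 (multiplicity 1), λ = 4 (multiplicity 1)

image of 1: 0
image of x: x + 1
image of x^2: 2x^2 + 2x
image of x^3: 3x^3 + 3x^2
image of x^4: 4x^4 + 4x^3
the matrix is upper triangular; its diagonal is (0, 1, 2, 3, 4)
for a triangular matrix the eigenvalues are the diagonal entries, with algebraic multiplicity their repetition count


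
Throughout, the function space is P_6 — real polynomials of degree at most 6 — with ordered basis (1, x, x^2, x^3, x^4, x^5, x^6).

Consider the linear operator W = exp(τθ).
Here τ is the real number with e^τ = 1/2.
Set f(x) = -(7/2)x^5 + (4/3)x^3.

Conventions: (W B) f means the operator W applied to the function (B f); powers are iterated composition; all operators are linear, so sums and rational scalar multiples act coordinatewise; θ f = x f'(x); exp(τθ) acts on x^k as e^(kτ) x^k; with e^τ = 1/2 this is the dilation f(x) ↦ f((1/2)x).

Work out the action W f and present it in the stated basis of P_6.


g(x) = -(7/64)x^5 + (1/6)x^3

exp(τθ) x^k = e^(kτ) x^k; with e^τ = 1/2 this sends x^k to (1/2)^k x^k
x^3 ↦ 1/8 x^3
x^5 ↦ 1/32 x^5
applying this coordinatewise to f: exp(τθ) f = -(7/64)x^5 + (1/6)x^3


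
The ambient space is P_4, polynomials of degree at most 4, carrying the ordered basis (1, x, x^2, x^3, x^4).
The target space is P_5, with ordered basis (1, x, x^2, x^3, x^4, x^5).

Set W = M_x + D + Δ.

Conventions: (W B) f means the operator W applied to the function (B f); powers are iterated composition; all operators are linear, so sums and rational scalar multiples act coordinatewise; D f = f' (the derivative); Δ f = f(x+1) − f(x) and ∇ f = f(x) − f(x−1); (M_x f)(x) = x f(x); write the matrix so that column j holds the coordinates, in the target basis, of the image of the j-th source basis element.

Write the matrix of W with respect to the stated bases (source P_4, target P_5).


image of 1: x
image of x: x^2 + 2
image of x^2: x^3 + 4x + 1
image of x^3: x^4 + 6x^2 + 3x + 1
image of x^4: x^5 + 8x^3 + 6x^2 + 4x + 1
each image's coordinates form column j of the matrix

the matrix is [[0, 2, 1, 1, 1]; [1, 0, 4, 3, 4]; [0, 1, 0, 6, 6]; [0, 0, 1, 0, 8]; [0, 0, 0, 1, 0]; [0, 0, 0, 0, 1]] (rows listed top to bottom)


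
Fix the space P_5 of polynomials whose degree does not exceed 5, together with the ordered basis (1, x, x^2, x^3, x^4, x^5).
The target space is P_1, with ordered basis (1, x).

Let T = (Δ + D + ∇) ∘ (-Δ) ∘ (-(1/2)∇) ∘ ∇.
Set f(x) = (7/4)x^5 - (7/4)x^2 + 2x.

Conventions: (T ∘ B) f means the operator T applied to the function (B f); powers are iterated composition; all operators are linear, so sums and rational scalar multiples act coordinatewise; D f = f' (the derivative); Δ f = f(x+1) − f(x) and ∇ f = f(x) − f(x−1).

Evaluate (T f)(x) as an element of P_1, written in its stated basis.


the image equals g(x) = 315x - 315/2

∇ f = (35/4)x^4 - (35/2)x^3 + (35/2)x^2 - (49/4)x + 11/2
∇ ∇ f = 35x^3 - 105x^2 + (245/2)x - 56
(-(1/2)∇) ∇ f = -(35/2)x^3 + (105/2)x^2 - (245/4)x + 28
Δ (-(1/2)∇) ∇ f = -(105/2)x^2 + (105/2)x - 105/4
(-Δ) (-(1/2)∇) ∇ f = (105/2)x^2 - (105/2)x + 105/4
Δ (-Δ) (-(1/2)∇) ∇ f = 105x
D (-Δ) (-(1/2)∇) ∇ f = 105x - 105/2
∇ (-Δ) (-(1/2)∇) ∇ f = 105x - 105
(Δ + D + ∇) (-Δ) (-(1/2)∇) ∇ f = 315x - 315/2


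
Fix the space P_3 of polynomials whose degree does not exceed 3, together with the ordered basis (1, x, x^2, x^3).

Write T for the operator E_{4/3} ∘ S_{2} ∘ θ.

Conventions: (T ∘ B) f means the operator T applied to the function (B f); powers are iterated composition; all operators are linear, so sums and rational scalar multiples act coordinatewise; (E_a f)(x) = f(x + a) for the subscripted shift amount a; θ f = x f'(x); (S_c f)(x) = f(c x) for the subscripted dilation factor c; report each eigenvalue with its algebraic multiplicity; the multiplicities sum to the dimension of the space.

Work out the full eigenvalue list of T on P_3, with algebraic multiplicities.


image of 1: 0
image of x: 2x + 8/3
image of x^2: 8x^2 + (64/3)x + 128/9
image of x^3: 24x^3 + 96x^2 + 128x + 512/9
the matrix is upper triangular; its diagonal is (0, 2, 8, 24)
for a triangular matrix the eigenvalues are the diagonal entries, with algebraic multiplicity their repetition count

λ = 0 (multiplicity 1), λ = 2 (multiplicity 1), λ = 8 (multiplicity 1), λ = 24 (multiplicity 1)


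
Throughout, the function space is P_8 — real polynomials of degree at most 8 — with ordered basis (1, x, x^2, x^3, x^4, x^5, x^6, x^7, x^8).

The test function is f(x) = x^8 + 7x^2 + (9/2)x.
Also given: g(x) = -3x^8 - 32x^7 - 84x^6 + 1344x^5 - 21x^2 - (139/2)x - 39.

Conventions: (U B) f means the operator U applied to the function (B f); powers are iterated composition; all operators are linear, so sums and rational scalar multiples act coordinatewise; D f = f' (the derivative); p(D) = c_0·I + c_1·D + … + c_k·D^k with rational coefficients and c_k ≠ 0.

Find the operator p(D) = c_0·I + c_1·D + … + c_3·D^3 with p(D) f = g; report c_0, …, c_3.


D^0 f = x^8 + 7x^2 + (9/2)x
D^1 f = 8x^7 + 14x + 9/2
D^2 f = 56x^6 + 14
D^3 f = 336x^5
matching coefficients of g against c_0 f + c_1 Df + … from the top degree down determines the c_i
solution: c_0 = -3, c_1 = -4, c_2 = -3/2, c_3 = 4

p(D) = -3·I − 4·D − (3/2)·D^2 + 4·D^3, i.e. c_0 = -3, c_1 = -4, c_2 = -3/2, c_3 = 4


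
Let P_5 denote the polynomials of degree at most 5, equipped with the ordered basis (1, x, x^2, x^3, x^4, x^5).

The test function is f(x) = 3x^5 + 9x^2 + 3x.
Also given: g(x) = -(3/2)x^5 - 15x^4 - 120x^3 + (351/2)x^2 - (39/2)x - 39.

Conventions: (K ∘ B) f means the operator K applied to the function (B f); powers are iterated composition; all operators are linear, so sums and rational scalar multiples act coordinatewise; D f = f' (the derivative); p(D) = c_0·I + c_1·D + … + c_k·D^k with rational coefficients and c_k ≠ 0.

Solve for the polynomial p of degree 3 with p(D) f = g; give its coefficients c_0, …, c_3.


D^0 f = 3x^5 + 9x^2 + 3x
D^1 f = 15x^4 + 18x + 3
D^2 f = 60x^3 + 18
D^3 f = 180x^2
matching coefficients of g against c_0 f + c_1 Df + … from the top degree down determines the c_i
solution: c_0 = -1/2, c_1 = -1, c_2 = -2, c_3 = 1

p(D) = -(1/2)·I − D − 2·D^2 + D^3, i.e. c_0 = -1/2, c_1 = -1, c_2 = -2, c_3 = 1


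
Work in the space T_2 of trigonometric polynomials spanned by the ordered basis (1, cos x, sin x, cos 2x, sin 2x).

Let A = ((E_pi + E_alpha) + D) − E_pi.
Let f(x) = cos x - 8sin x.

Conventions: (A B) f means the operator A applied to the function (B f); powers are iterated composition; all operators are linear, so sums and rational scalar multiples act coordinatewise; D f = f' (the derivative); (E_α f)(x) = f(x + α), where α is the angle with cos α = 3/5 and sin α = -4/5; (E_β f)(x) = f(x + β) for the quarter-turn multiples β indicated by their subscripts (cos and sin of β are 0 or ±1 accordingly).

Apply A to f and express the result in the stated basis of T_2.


the image equals g(x) = -cos x - 5sin x

E_pi f = -cos x + 8sin x
E_alpha f = 7cos x - 4sin x
(E_pi + E_alpha) f = 6cos x + 4sin x
D f = -8cos x - sin x
((E_pi + E_alpha) + D) f = -2cos x + 3sin x
E_pi f = -cos x + 8sin x
(-E_pi) f = cos x - 8sin x
(((E_pi + E_alpha) + D) − E_pi) f = -cos x - 5sin x


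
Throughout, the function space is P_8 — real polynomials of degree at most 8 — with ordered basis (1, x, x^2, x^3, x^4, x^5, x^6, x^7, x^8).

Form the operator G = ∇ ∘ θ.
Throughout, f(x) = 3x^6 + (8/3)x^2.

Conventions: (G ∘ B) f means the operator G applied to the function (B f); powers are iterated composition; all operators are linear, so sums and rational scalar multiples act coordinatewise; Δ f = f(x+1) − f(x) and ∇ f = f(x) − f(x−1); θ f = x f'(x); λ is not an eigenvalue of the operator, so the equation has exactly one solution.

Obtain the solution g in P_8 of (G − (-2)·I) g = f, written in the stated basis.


write g with unknown coordinates in the stated basis and equate coefficients in (G − (-2)·I) g = f
solving from the highest basis element down gives g = (3/2)x^6 - 27x^5 + 405x^4 - 4005x^3 + (70879/3)x^2 - (206639/3)x + 194867/3
check: G g = 54x^5 - 810x^4 + 8010x^3 - 47250x^2 + (413278/3)x - 389734/3
so G g − (-2)·g = 3x^6 + (8/3)x^2 = f ✓

the image equals g(x) = (3/2)x^6 - 27x^5 + 405x^4 - 4005x^3 + (70879/3)x^2 - (206639/3)x + 194867/3


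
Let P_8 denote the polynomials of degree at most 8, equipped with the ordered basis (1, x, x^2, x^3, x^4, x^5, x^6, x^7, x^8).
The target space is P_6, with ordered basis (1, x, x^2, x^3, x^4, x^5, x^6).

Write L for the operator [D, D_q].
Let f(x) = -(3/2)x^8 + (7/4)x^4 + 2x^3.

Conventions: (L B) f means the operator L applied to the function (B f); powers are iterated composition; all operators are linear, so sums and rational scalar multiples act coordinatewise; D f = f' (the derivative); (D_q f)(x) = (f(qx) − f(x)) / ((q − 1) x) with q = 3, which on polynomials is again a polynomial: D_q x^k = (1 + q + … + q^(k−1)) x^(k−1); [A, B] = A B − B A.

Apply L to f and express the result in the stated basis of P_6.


the result is g(x) = -21324x^6 + 119x^2 + 28x

D_q f = -4920x^7 + 70x^3 + 26x^2
D D_q f = -34440x^6 + 210x^2 + 52x
D f = -12x^7 + 7x^3 + 6x^2
D_q D f = -13116x^6 + 91x^2 + 24x
[D, D_q] f = -21324x^6 + 119x^2 + 28x


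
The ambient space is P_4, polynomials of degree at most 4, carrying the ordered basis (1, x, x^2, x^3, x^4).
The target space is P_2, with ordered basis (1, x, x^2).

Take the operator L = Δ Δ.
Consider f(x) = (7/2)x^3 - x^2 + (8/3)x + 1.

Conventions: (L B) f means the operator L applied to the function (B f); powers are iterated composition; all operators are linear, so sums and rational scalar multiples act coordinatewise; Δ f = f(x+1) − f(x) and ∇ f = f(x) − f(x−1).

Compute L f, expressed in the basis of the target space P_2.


g(x) = 21x + 19

Δ f = (21/2)x^2 + (17/2)x + 31/6
Δ Δ f = 21x + 19


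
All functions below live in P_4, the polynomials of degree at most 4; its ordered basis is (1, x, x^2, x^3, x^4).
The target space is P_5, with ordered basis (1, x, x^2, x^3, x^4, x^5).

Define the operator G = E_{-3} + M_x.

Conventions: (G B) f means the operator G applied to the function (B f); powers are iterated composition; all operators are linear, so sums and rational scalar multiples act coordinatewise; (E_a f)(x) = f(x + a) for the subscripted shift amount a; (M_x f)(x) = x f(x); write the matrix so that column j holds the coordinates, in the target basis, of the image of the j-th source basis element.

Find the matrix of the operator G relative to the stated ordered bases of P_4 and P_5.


the matrix is [[1, -3, 9, -27, 81]; [1, 1, -6, 27, -108]; [0, 1, 1, -9, 54]; [0, 0, 1, 1, -12]; [0, 0, 0, 1, 1]; [0, 0, 0, 0, 1]] (rows listed top to bottom)

image of 1: x + 1
image of x: x^2 + x - 3
image of x^2: x^3 + x^2 - 6x + 9
image of x^3: x^4 + x^3 - 9x^2 + 27x - 27
image of x^4: x^5 + x^4 - 12x^3 + 54x^2 - 108x + 81
each image's coordinates form column j of the matrix


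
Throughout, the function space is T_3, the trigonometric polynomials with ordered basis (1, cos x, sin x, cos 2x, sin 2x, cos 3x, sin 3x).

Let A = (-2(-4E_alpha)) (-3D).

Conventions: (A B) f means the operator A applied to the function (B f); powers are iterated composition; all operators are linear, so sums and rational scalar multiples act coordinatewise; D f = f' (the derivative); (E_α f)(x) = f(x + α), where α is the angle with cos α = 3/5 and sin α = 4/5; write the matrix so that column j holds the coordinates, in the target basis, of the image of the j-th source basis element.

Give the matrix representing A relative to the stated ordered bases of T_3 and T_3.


the matrix is [[0, 0, 0, 0, 0, 0, 0]; [0, 96/5, -72/5, 0, 0, 0, 0]; [0, 72/5, 96/5, 0, 0, 0, 0]; [0, 0, 0, 1152/25, 336/25, 0, 0]; [0, 0, 0, -336/25, 1152/25, 0, 0]; [0, 0, 0, 0, 0, 3168/125, 8424/125]; [0, 0, 0, 0, 0, -8424/125, 3168/125]] (rows listed top to bottom)

image of 1: 0
image of cos x: (96/5)cos x + (72/5)sin x
image of sin x: -(72/5)cos x + (96/5)sin x
image of cos 2x: (1152/25)cos 2x - (336/25)sin 2x
image of sin 2x: (336/25)cos 2x + (1152/25)sin 2x
image of cos 3x: (3168/125)cos 3x - (8424/125)sin 3x
image of sin 3x: (8424/125)cos 3x + (3168/125)sin 3x
each image's coordinates form column j of the matrix


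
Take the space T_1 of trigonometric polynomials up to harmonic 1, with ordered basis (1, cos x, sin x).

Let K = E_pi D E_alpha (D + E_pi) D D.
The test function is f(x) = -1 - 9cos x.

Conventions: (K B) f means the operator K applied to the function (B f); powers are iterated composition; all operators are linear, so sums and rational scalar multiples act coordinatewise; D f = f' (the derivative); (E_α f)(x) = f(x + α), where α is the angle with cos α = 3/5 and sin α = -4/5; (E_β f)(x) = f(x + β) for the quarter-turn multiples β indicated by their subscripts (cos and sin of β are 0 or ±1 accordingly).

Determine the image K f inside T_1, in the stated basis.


the result is g(x) = (63/5)cos x + (9/5)sin x

D f = 9sin x
D D f = 9cos x
D (D D) f = -9sin x
E_pi (D D) f = -9cos x
(D + E_pi) (D D) f = -9cos x - 9sin x
E_alpha (D + E_pi) (D D) f = (9/5)cos x - (63/5)sin x
D E_alpha (D + E_pi) (D D) f = -(63/5)cos x - (9/5)sin x
E_pi D E_alpha (D + E_pi) (D D) f = (63/5)cos x + (9/5)sin x


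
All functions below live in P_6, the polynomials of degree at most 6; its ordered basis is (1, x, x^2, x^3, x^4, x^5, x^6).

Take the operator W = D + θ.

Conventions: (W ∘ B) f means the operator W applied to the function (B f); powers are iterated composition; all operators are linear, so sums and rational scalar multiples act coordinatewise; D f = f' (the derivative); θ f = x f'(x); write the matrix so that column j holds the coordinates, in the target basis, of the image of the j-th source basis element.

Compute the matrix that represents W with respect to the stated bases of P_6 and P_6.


image of 1: 0
image of x: x + 1
image of x^2: 2x^2 + 2x
image of x^3: 3x^3 + 3x^2
image of x^4: 4x^4 + 4x^3
image of x^5: 5x^5 + 5x^4
image of x^6: 6x^6 + 6x^5
each image's coordinates form column j of the matrix

the matrix is [[0, 1, 0, 0, 0, 0, 0]; [0, 1, 2, 0, 0, 0, 0]; [0, 0, 2, 3, 0, 0, 0]; [0, 0, 0, 3, 4, 0, 0]; [0, 0, 0, 0, 4, 5, 0]; [0, 0, 0, 0, 0, 5, 6]; [0, 0, 0, 0, 0, 0, 6]] (rows listed top to bottom)


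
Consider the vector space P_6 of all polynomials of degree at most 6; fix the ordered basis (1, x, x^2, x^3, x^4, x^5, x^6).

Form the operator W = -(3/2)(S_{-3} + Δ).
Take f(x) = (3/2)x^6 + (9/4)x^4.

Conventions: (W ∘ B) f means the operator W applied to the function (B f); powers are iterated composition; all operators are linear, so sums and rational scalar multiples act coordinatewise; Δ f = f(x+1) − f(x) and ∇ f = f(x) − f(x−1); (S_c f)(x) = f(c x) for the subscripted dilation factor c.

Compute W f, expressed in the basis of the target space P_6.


the image equals g(x) = -(6561/4)x^6 - (27/2)x^5 - (2457/8)x^4 - (117/2)x^3 - 54x^2 - 27x - 45/8

S_{-3} f = (2187/2)x^6 + (729/4)x^4
Δ f = 9x^5 + (45/2)x^4 + 39x^3 + 36x^2 + 18x + 15/4
(S_{-3} + Δ) f = (2187/2)x^6 + 9x^5 + (819/4)x^4 + 39x^3 + 36x^2 + 18x + 15/4
(-(3/2)(S_{-3} + Δ)) f = -(6561/4)x^6 - (27/2)x^5 - (2457/8)x^4 - (117/2)x^3 - 54x^2 - 27x - 45/8


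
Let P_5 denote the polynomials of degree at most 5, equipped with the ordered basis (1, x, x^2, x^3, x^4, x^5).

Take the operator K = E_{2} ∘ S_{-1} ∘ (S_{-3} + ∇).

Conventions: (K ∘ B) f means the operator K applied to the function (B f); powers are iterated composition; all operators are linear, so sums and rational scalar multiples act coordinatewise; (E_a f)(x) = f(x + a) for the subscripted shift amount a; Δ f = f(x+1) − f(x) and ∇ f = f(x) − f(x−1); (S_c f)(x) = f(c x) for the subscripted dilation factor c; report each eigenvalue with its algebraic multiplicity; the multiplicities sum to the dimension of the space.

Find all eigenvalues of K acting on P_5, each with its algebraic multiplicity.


image of 1: 1
image of x: 3x + 7
image of x^2: 9x^2 + 34x + 31
image of x^3: 27x^3 + 165x^2 + 339x + 235
image of x^4: 81x^4 + 644x^3 + 1914x^2 + 2516x + 1231
image of x^5: 243x^5 + 2435x^4 + 9770x^3 + 19630x^2 + 19765x + 7987
the matrix is upper triangular; its diagonal is (1, 3, 9, 27, 81, 243)
for a triangular matrix the eigenvalues are the diagonal entries, with algebraic multiplicity their repetition count

λ = 1 (multiplicity 1), λ = 3 (multiplicity 1), λ = 9 (multiplicity 1), λ = 27 (multiplicity 1), λ = 81 (multiplicity 1), λ = 243 (multiplicity 1)


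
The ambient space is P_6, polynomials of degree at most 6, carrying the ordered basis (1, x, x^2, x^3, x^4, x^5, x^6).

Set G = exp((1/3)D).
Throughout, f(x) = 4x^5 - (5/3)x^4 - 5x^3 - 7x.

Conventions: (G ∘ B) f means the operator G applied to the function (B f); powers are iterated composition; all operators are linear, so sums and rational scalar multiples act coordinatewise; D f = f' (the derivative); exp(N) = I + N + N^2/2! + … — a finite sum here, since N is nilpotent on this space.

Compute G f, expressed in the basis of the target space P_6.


order-1 term: (20/3)x^4 - (20/9)x^3 - 5x^2 - 7/3
order-2 term: (40/9)x^3 - (10/9)x^2 - (5/3)x
order-3 term: (40/27)x^2 - (20/81)x - 5/27
order-4 term: (20/81)x - 5/243
order-5 term: 4/243
the series for exp((1/3)D) f terminates at order 5
exp((1/3)D) f = 4x^5 + 5x^4 - (25/9)x^3 - (125/27)x^2 - (26/3)x - 613/243

the image equals g(x) = 4x^5 + 5x^4 - (25/9)x^3 - (125/27)x^2 - (26/3)x - 613/243


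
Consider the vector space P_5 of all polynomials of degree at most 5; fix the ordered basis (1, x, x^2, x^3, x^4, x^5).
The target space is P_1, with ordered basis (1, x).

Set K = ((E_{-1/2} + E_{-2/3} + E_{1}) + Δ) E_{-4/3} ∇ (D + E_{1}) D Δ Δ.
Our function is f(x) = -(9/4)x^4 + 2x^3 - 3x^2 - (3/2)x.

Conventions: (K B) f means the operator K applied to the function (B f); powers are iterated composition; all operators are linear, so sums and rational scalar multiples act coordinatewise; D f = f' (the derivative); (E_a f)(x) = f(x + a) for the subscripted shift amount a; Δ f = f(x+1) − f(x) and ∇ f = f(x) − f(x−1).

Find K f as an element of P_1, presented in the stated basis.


Δ f = -9x^3 - (15/2)x^2 - 9x - 19/4
Δ Δ f = -27x^2 - 42x - 51/2
D Δ Δ f = -54x - 42
D (D Δ) Δ f = -54
E_{1} (D Δ) Δ f = -54x - 96
(D + E_{1}) (D Δ) Δ f = -54x - 150
∇ (D + E_{1}) (D Δ) Δ f = -54
E_{-4/3} (∇ (D + E_{1}) D Δ Δ) f = -54
E_{-1/2} E_{-4/3} (∇ (D + E_{1}) D Δ Δ) f = -54
E_{-2/3} E_{-4/3} (∇ (D + E_{1}) D Δ Δ) f = -54
E_{1} E_{-4/3} (∇ (D + E_{1}) D Δ Δ) f = -54
(E_{-1/2} + E_{-2/3} + E_{1}) E_{-4/3} (∇ (D + E_{1}) D Δ Δ) f = -162
Δ E_{-4/3} (∇ (D + E_{1}) D Δ Δ) f = 0
((E_{-1/2} + E_{-2/3} + E_{1}) + Δ) E_{-4/3} (∇ (D + E_{1}) D Δ Δ) f = -162

the image equals g(x) = -162


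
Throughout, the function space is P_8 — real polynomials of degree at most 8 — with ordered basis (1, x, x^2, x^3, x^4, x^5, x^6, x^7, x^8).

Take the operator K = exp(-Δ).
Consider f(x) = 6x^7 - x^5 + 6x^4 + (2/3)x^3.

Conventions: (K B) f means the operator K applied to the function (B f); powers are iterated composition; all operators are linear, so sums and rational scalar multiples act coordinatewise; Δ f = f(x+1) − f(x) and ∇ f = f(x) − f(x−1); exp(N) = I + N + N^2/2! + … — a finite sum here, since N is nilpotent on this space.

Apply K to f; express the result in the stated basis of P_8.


order-1 term: -42x^6 - 126x^5 - 205x^4 - 224x^3 - 154x^2 - 63x - 35/3
order-2 term: 126x^5 + 630x^4 + 1460x^3 + 1896x^2 + 1341x + 407
order-3 term: -210x^4 - 1260x^3 - 3140x^2 - 3774x - 5453/3
order-4 term: 210x^3 + 1260x^2 + 2725x + 2096
order-5 term: -126x^2 - 630x - 839
order-6 term: 42x + 126
order-7 term: -6
the series for exp(-Δ) f terminates at order 7
exp(-Δ) f = 6x^7 - 42x^6 - x^5 + 221x^4 + (560/3)x^3 - 264x^2 - 359x - 136/3

g(x) = 6x^7 - 42x^6 - x^5 + 221x^4 + (560/3)x^3 - 264x^2 - 359x - 136/3


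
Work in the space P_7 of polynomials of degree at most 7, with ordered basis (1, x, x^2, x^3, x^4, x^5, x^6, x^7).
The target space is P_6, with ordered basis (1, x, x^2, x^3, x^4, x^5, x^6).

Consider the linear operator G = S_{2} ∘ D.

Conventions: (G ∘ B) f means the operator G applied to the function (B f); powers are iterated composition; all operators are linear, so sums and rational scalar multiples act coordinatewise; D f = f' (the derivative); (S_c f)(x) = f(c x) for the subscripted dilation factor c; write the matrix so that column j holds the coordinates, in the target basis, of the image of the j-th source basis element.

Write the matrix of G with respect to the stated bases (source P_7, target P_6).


image of 1: 0
image of x: 1
image of x^2: 4x
image of x^3: 12x^2
image of x^4: 32x^3
image of x^5: 80x^4
image of x^6: 192x^5
image of x^7: 448x^6
each image's coordinates form column j of the matrix

the matrix is [[0, 1, 0, 0, 0, 0, 0, 0]; [0, 0, 4, 0, 0, 0, 0, 0]; [0, 0, 0, 12, 0, 0, 0, 0]; [0, 0, 0, 0, 32, 0, 0, 0]; [0, 0, 0, 0, 0, 80, 0, 0]; [0, 0, 0, 0, 0, 0, 192, 0]; [0, 0, 0, 0, 0, 0, 0, 448]] (rows listed top to bottom)
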